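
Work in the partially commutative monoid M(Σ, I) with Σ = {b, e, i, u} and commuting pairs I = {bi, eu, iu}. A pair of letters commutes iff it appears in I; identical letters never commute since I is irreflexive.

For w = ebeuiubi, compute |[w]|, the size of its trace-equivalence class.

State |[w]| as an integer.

19

piece 0:e — minimal
piece 1:b rests on {0:e}
piece 2:e rests on {1:b}
piece 3:u rests on {1:b}
piece 4:i rests on {2:e}
piece 5:u rests on {3:u}
piece 6:b rests on {2:e, 5:u}
piece 7:i rests on {4:i}
minimal pieces: {0:e}
ways to finish when only these pieces remain (= sum over removing one remaining piece with nothing left below it):
  1 left: {6}→1  {7}→1
  2 left: {4,7}→1  {5,6}→1  {6,7}→2
  3 left: {3,5,6}→1  {4,6,7}→3  {5,6,7}→3
  4 left: {2,4,6,7}→3  {3,5,6,7}→4  {4,5,6,7}→6
  5 left: {2,4,5,6,7}→9  {3,4,5,6,7}→10
  6 left: {2,3,4,5,6,7}→19
  placing 0:e first → 19 extensions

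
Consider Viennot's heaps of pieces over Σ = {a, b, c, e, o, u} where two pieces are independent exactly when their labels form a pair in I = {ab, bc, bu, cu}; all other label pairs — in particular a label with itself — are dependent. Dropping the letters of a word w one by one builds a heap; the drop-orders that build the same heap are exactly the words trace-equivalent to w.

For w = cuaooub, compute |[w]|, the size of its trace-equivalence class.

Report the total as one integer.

4

#0=c has no predecessor
#1=u has no predecessor
#2=a depends on [0:c, 1:u]
#3=o depends on [2:a]
#4=o depends on [3:o]
#5=u depends on [4:o]
#6=b depends on [4:o]
sources: [0:c, 1:u]
N(rest) = Σ N(rest − s) over sources s of rest; N(one piece) = 1:
  size 1 → [5]=1  [6]=1
  size 2 → [5,6]=2
  size 3 → [4,5,6]=2
  size 4 → [3,4,5,6]=2
  size 5 → [2,3,4,5,6]=2
  first=0(c) contributes 2
  first=1(u) contributes 2
|[w]| = 4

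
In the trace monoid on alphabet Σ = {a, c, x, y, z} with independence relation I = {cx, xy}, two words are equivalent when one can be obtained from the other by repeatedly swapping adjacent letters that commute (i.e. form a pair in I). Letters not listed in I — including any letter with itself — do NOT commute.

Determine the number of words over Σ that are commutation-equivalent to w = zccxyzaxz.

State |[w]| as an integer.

#0=z has no predecessor
#1=c depends on [0:z]
#2=c depends on [1:c]
#3=x depends on [0:z]
#4=y depends on [2:c]
#5=z depends on [3:x, 4:y]
#6=a depends on [5:z]
#7=x depends on [6:a]
#8=z depends on [7:x]
sources: [0:z]
N(rest) = Σ N(rest − s) over sources s of rest; N(one piece) = 1:
  size 1 → [8]=1
  size 2 → [7,8]=1
  size 3 → [6,7,8]=1
  size 4 → [5,6,7,8]=1
  size 5 → [3,5,6,7,8]=1  [4,5,6,7,8]=1
  size 6 → [2,4,5,6,7,8]=1  [3,4,5,6,7,8]=2
  size 7 → [1,2,4,5,6,7,8]=1  [2,3,4,5,6,7,8]=3
  first=0(z) contributes 4

4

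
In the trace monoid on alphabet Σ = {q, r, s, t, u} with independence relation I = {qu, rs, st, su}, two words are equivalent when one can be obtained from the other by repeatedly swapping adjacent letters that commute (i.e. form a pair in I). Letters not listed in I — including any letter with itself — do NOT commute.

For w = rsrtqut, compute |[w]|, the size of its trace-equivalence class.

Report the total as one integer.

drop 0:r onto floor
drop 1:s onto floor
drop 2:r onto {0:r}
drop 3:t onto {2:r}
drop 4:q onto {1:s, 3:t}
drop 5:u onto {3:t}
drop 6:t onto {4:q, 5:u}
ground layer = {0:r, 1:s}
drop-orders for the pieces not yet dropped (sum over which currently-grounded one goes next):
  1 to go: {6} 1
  2 to go: {4,6} 1  {5,6} 1
  3 to go: {1,4,6} 1  {4,5,6} 2
  4 to go: {1,4,5,6} 3  {3,4,5,6} 2
  5 to go: {1,3,4,5,6} 5  {2,3,4,5,6} 2
  if 0:r drops first: 7 orders
  if 1:s drops first: 2 orders
heap linearizations: 9

9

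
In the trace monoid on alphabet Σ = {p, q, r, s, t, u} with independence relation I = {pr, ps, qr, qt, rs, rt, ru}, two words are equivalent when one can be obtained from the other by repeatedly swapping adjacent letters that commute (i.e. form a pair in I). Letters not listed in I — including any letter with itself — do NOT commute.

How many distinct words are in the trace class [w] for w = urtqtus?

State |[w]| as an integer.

piece 0:u — minimal
piece 1:r — minimal
piece 2:t rests on {0:u}
piece 3:q rests on {0:u}
piece 4:t rests on {2:t}
piece 5:u rests on {3:q, 4:t}
piece 6:s rests on {5:u}
minimal pieces: {0:u, 1:r}
ways to finish when only these pieces remain (= sum over removing one remaining piece with nothing left below it):
  1 left: {1}→1  {6}→1
  2 left: {1,6}→2  {5,6}→1
  3 left: {1,5,6}→3  {3,5,6}→1  {4,5,6}→1
  4 left: {1,3,5,6}→4  {1,4,5,6}→4  {2,4,5,6}→1  {3,4,5,6}→2
  5 left: {1,2,4,5,6}→5  {1,3,4,5,6}→10  {2,3,4,5,6}→3
  placing 0:u first → 18 extensions
  placing 1:r first → 3 extensions
total linear extensions = 21

21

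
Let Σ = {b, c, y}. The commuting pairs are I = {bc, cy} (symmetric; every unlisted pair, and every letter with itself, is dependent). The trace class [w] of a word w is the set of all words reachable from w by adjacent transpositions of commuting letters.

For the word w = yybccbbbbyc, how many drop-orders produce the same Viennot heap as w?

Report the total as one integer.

165

#0=y has no predecessor
#1=y depends on [0:y]
#2=b depends on [1:y]
#3=c has no predecessor
#4=c depends on [3:c]
#5=b depends on [2:b]
#6=b depends on [5:b]
#7=b depends on [6:b]
#8=b depends on [7:b]
#9=y depends on [8:b]
#10=c depends on [4:c]
sources: [0:y, 3:c]
N(rest) = Σ N(rest − s) over sources s of rest; N(one piece) = 1:
  size 1 → [9]=1  [10]=1
  size 2 → [4,10]=1  [8,9]=1  [9,10]=2
  size 3 → [3,4,10]=1  [4,9,10]=3  [7,8,9]=1  [8,9,10]=3
  size 4 → [3,4,9,10]=4  [4,8,9,10]=6  [6,7,8,9]=1  [7,8,9,10]=4
  size 5 → [3,4,8,9,10]=10  [4,7,8,9,10]=10  [5,6,7,8,9]=1  [6,7,8,9,10]=5
  size 6 → [2,5,6,7,8,9]=1  [3,4,7,8,9,10]=20  [4,6,7,8,9,10]=15  [5,6,7,8,9,10]=6
  size 7 → [1,2,5,6,7,8,9]=1  [2,5,6,7,8,9,10]=7  [3,4,6,7,8,9,10]=35  [4,5,6,7,8,9,10]=21
  size 8 → [0,1,2,5,6,7,8,9]=1  [1,2,5,6,7,8,9,10]=8  [2,4,5,6,7,8,9,10]=28  [3,4,5,6,7,8,9,10]=56
  size 9 → [0,1,2,5,6,7,8,9,10]=9  [1,2,4,5,6,7,8,9,10]=36  [2,3,4,5,6,7,8,9,10]=84
  first=0(y) contributes 120
  first=3(c) contributes 45
|[w]| = 165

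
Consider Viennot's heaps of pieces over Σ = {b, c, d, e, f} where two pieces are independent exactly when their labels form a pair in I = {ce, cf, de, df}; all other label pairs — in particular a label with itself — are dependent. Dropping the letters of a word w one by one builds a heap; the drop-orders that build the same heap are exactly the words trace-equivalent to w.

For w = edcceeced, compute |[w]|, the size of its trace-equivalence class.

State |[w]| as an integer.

126

#0=e has no predecessor
#1=d has no predecessor
#2=c depends on [1:d]
#3=c depends on [2:c]
#4=e depends on [0:e]
#5=e depends on [4:e]
#6=c depends on [3:c]
#7=e depends on [5:e]
#8=d depends on [6:c]
sources: [0:e, 1:d]
N(rest) = Σ N(rest − s) over sources s of rest; N(one piece) = 1:
  size 1 → [7]=1  [8]=1
  size 2 → [5,7]=1  [6,8]=1  [7,8]=2
  size 3 → [3,6,8]=1  [4,5,7]=1  [5,7,8]=3  [6,7,8]=3
  size 4 → [0,4,5,7]=1  [2,3,6,8]=1  [3,6,7,8]=4  [4,5,7,8]=4  [5,6,7,8]=6
  size 5 → [0,4,5,7,8]=5  [1,2,3,6,8]=1  [2,3,6,7,8]=5  [3,5,6,7,8]=10  [4,5,6,7,8]=10
  size 6 → [0,4,5,6,7,8]=15  [1,2,3,6,7,8]=6  [2,3,5,6,7,8]=15  [3,4,5,6,7,8]=20
  size 7 → [0,3,4,5,6,7,8]=35  [1,2,3,5,6,7,8]=21  [2,3,4,5,6,7,8]=35
  first=0(e) contributes 56
  first=1(d) contributes 70
|[w]| = 126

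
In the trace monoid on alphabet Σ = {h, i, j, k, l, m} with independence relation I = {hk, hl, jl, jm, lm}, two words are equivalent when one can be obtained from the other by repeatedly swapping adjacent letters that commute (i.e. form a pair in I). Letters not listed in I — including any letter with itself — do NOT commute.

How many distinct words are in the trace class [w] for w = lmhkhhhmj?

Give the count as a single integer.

40

#0=l has no predecessor
#1=m has no predecessor
#2=h depends on [1:m]
#3=k depends on [0:l, 1:m]
#4=h depends on [2:h]
#5=h depends on [4:h]
#6=h depends on [5:h]
#7=m depends on [3:k, 6:h]
#8=j depends on [3:k, 6:h]
sources: [0:l, 1:m]
N(rest) = Σ N(rest − s) over sources s of rest; N(one piece) = 1:
  size 1 → [7]=1  [8]=1
  size 2 → [7,8]=2
  size 3 → [3,7,8]=2  [6,7,8]=2
  size 4 → [0,3,7,8]=2  [3,6,7,8]=4  [5,6,7,8]=2
  size 5 → [0,3,6,7,8]=6  [3,5,6,7,8]=6  [4,5,6,7,8]=2
  size 6 → [0,3,5,6,7,8]=12  [2,4,5,6,7,8]=2  [3,4,5,6,7,8]=8
  size 7 → [0,3,4,5,6,7,8]=20  [2,3,4,5,6,7,8]=10
  first=0(l) contributes 10
  first=1(m) contributes 30
|[w]| = 40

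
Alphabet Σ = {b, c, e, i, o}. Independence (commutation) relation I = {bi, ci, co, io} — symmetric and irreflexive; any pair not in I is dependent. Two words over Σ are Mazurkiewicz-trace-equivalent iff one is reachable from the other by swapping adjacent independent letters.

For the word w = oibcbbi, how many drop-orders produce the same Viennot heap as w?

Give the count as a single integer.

drop 0:o onto floor
drop 1:i onto floor
drop 2:b onto {0:o}
drop 3:c onto {2:b}
drop 4:b onto {3:c}
drop 5:b onto {4:b}
drop 6:i onto {1:i}
ground layer = {0:o, 1:i}
drop-orders for the pieces not yet dropped (sum over which currently-grounded one goes next):
  1 to go: {5} 1  {6} 1
  2 to go: {1,6} 1  {4,5} 1  {5,6} 2
  3 to go: {1,5,6} 3  {3,4,5} 1  {4,5,6} 3
  4 to go: {1,4,5,6} 6  {2,3,4,5} 1  {3,4,5,6} 4
  5 to go: {0,2,3,4,5} 1  {1,3,4,5,6} 10  {2,3,4,5,6} 5
  if 0:o drops first: 15 orders
  if 1:i drops first: 6 orders
heap linearizations: 21

21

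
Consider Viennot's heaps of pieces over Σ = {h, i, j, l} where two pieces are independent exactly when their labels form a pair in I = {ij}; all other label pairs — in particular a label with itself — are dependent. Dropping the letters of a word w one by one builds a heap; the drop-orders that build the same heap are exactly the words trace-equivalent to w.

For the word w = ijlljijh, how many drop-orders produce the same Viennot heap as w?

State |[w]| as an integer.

piece 0:i — minimal
piece 1:j — minimal
piece 2:l rests on {0:i, 1:j}
piece 3:l rests on {2:l}
piece 4:j rests on {3:l}
piece 5:i rests on {3:l}
piece 6:j rests on {4:j}
piece 7:h rests on {5:i, 6:j}
minimal pieces: {0:i, 1:j}
ways to finish when only these pieces remain (= sum over removing one remaining piece with nothing left below it):
  1 left: {7}→1
  2 left: {5,7}→1  {6,7}→1
  3 left: {4,6,7}→1  {5,6,7}→2
  4 left: {4,5,6,7}→3
  5 left: {3,4,5,6,7}→3
  6 left: {2,3,4,5,6,7}→3
  placing 0:i first → 3 extensions
  placing 1:j first → 3 extensions
total linear extensions = 6

6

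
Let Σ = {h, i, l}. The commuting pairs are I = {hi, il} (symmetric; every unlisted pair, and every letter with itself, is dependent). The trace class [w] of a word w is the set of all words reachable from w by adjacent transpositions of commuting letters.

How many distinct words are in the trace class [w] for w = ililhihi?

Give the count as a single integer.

piece 0:i — minimal
piece 1:l — minimal
piece 2:i rests on {0:i}
piece 3:l rests on {1:l}
piece 4:h rests on {3:l}
piece 5:i rests on {2:i}
piece 6:h rests on {4:h}
piece 7:i rests on {5:i}
minimal pieces: {0:i, 1:l}
ways to finish when only these pieces remain (= sum over removing one remaining piece with nothing left below it):
  1 left: {6}→1  {7}→1
  2 left: {4,6}→1  {5,7}→1  {6,7}→2
  3 left: {2,5,7}→1  {3,4,6}→1  {4,6,7}→3  {5,6,7}→3
  4 left: {0,2,5,7}→1  {1,3,4,6}→1  {2,5,6,7}→4  {3,4,6,7}→4  {4,5,6,7}→6
  5 left: {0,2,5,6,7}→5  {1,3,4,6,7}→5  {2,4,5,6,7}→10  {3,4,5,6,7}→10
  6 left: {0,2,4,5,6,7}→15  {1,3,4,5,6,7}→15  {2,3,4,5,6,7}→20
  placing 0:i first → 35 extensions
  placing 1:l first → 35 extensions
total linear extensions = 70

70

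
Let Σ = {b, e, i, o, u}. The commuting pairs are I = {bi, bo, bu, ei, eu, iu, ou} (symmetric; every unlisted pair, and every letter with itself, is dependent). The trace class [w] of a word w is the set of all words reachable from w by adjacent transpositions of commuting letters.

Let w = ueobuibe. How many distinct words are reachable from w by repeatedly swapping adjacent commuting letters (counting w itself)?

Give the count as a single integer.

252

piece 0:u — minimal
piece 1:e — minimal
piece 2:o rests on {1:e}
piece 3:b rests on {1:e}
piece 4:u rests on {0:u}
piece 5:i rests on {2:o}
piece 6:b rests on {3:b}
piece 7:e rests on {2:o, 6:b}
minimal pieces: {0:u, 1:e}
ways to finish when only these pieces remain (= sum over removing one remaining piece with nothing left below it):
  1 left: {4}→1  {5}→1  {7}→1
  2 left: {0,4}→1  {4,5}→2  {4,7}→2  {5,7}→2  {6,7}→1
  3 left: {0,4,5}→3  {0,4,7}→3  {2,5,7}→2  {3,6,7}→1  {4,5,7}→6  {4,6,7}→3  {5,6,7}→3
  4 left: {0,4,5,7}→12  {0,4,6,7}→6  {2,4,5,7}→8  {2,5,6,7}→5  {3,4,6,7}→4  {3,5,6,7}→4  {4,5,6,7}→12
  5 left: {0,2,4,5,7}→20  {0,3,4,6,7}→10  {0,4,5,6,7}→30  {2,3,5,6,7}→9  {2,4,5,6,7}→25  {3,4,5,6,7}→20
  6 left: {0,2,4,5,6,7}→75  {0,3,4,5,6,7}→60  {1,2,3,5,6,7}→9  {2,3,4,5,6,7}→54
  placing 0:u first → 63 extensions
  placing 1:e first → 189 extensions
total linear extensions = 252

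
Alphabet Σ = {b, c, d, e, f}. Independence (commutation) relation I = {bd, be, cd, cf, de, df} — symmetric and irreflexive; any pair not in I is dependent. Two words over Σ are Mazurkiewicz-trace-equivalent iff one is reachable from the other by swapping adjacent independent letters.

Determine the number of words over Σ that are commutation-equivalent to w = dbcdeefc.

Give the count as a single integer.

0(d) covers ∅
1(b) covers ∅
2(c) covers 1:b
3(d) covers 0:d
4(e) covers 2:c
5(e) covers 4:e
6(f) covers 5:e
7(c) covers 5:e
floor of heap: 0:d, 1:b
completions by unplaced set U, small U first (add the entries for U minus each lowest piece of U):
  |U|=1: {3}:1  {6}:1  {7}:1
  |U|=2: {0,3}:1  {3,6}:2  {3,7}:2  {6,7}:2
  |U|=3: {0,3,6}:3  {0,3,7}:3  {3,6,7}:6  {5,6,7}:2
  |U|=4: {0,3,6,7}:12  {3,5,6,7}:8  {4,5,6,7}:2
  |U|=5: {0,3,5,6,7}:20  {2,4,5,6,7}:2  {3,4,5,6,7}:10
  |U|=6: {0,3,4,5,6,7}:30  {1,2,4,5,6,7}:2  {2,3,4,5,6,7}:12
  start at 0(d): 14
  start at 1(b): 42
sum over floor = 56

56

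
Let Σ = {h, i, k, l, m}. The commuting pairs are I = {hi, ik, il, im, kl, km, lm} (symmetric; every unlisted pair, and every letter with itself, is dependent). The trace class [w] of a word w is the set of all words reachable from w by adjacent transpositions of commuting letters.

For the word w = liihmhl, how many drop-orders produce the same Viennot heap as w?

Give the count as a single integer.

21

drop 0:l onto floor
drop 1:i onto floor
drop 2:i onto {1:i}
drop 3:h onto {0:l}
drop 4:m onto {3:h}
drop 5:h onto {4:m}
drop 6:l onto {5:h}
ground layer = {0:l, 1:i}
drop-orders for the pieces not yet dropped (sum over which currently-grounded one goes next):
  1 to go: {2} 1  {6} 1
  2 to go: {1,2} 1  {2,6} 2  {5,6} 1
  3 to go: {1,2,6} 3  {2,5,6} 3  {4,5,6} 1
  4 to go: {1,2,5,6} 6  {2,4,5,6} 4  {3,4,5,6} 1
  5 to go: {0,3,4,5,6} 1  {1,2,4,5,6} 10  {2,3,4,5,6} 5
  if 0:l drops first: 15 orders
  if 1:i drops first: 6 orders
heap linearizations: 21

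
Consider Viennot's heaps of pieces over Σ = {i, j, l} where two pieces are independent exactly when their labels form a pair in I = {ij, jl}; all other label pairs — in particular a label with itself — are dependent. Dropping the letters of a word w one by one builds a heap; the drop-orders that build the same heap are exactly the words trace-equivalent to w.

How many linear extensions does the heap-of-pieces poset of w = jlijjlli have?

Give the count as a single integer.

#0=j has no predecessor
#1=l has no predecessor
#2=i depends on [1:l]
#3=j depends on [0:j]
#4=j depends on [3:j]
#5=l depends on [2:i]
#6=l depends on [5:l]
#7=i depends on [6:l]
sources: [0:j, 1:l]
N(rest) = Σ N(rest − s) over sources s of rest; N(one piece) = 1:
  size 1 → [4]=1  [7]=1
  size 2 → [3,4]=1  [4,7]=2  [6,7]=1
  size 3 → [0,3,4]=1  [3,4,7]=3  [4,6,7]=3  [5,6,7]=1
  size 4 → [0,3,4,7]=4  [2,5,6,7]=1  [3,4,6,7]=6  [4,5,6,7]=4
  size 5 → [0,3,4,6,7]=10  [1,2,5,6,7]=1  [2,4,5,6,7]=5  [3,4,5,6,7]=10
  size 6 → [0,3,4,5,6,7]=20  [1,2,4,5,6,7]=6  [2,3,4,5,6,7]=15
  first=0(j) contributes 21
  first=1(l) contributes 35
|[w]| = 56

56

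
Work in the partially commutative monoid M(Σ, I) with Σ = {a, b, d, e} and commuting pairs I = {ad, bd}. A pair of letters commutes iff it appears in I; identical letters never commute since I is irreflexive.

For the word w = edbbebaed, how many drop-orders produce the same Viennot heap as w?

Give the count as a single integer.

drop 0:e onto floor
drop 1:d onto {0:e}
drop 2:b onto {0:e}
drop 3:b onto {2:b}
drop 4:e onto {1:d, 3:b}
drop 5:b onto {4:e}
drop 6:a onto {5:b}
drop 7:e onto {6:a}
drop 8:d onto {7:e}
ground layer = {0:e}
drop-orders for the pieces not yet dropped (sum over which currently-grounded one goes next):
  1 to go: {8} 1
  2 to go: {7,8} 1
  3 to go: {6,7,8} 1
  4 to go: {5,6,7,8} 1
  5 to go: {4,5,6,7,8} 1
  6 to go: {1,4,5,6,7,8} 1  {3,4,5,6,7,8} 1
  7 to go: {1,3,4,5,6,7,8} 2  {2,3,4,5,6,7,8} 1
  if 0:e drops first: 3 orders

3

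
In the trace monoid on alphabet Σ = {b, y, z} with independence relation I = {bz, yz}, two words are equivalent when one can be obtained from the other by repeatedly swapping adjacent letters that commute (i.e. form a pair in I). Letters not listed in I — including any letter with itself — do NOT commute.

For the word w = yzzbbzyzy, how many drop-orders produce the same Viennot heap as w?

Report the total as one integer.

drop 0:y onto floor
drop 1:z onto floor
drop 2:z onto {1:z}
drop 3:b onto {0:y}
drop 4:b onto {3:b}
drop 5:z onto {2:z}
drop 6:y onto {4:b}
drop 7:z onto {5:z}
drop 8:y onto {6:y}
ground layer = {0:y, 1:z}
drop-orders for the pieces not yet dropped (sum over which currently-grounded one goes next):
  1 to go: {7} 1  {8} 1
  2 to go: {5,7} 1  {6,8} 1  {7,8} 2
  3 to go: {2,5,7} 1  {4,6,8} 1  {5,7,8} 3  {6,7,8} 3
  4 to go: {1,2,5,7} 1  {2,5,7,8} 4  {3,4,6,8} 1  {4,6,7,8} 4  {5,6,7,8} 6
  5 to go: {0,3,4,6,8} 1  {1,2,5,7,8} 5  {2,5,6,7,8} 10  {3,4,6,7,8} 5  {4,5,6,7,8} 10
  6 to go: {0,3,4,6,7,8} 6  {1,2,5,6,7,8} 15  {2,4,5,6,7,8} 20  {3,4,5,6,7,8} 15
  7 to go: {0,3,4,5,6,7,8} 21  {1,2,4,5,6,7,8} 35  {2,3,4,5,6,7,8} 35
  if 0:y drops first: 70 orders
  if 1:z drops first: 56 orders
heap linearizations: 126

126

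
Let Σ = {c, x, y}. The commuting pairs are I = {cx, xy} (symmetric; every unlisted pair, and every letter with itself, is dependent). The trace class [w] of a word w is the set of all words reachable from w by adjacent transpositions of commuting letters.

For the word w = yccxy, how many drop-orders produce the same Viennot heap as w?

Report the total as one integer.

0(y) covers ∅
1(c) covers 0:y
2(c) covers 1:c
3(x) covers ∅
4(y) covers 2:c
floor of heap: 0:y, 3:x
completions by unplaced set U, small U first (add the entries for U minus each lowest piece of U):
  |U|=1: {3}:1  {4}:1
  |U|=2: {2,4}:1  {3,4}:2
  |U|=3: {1,2,4}:1  {2,3,4}:3
  start at 0(y): 4
  start at 3(x): 1
sum over floor = 5

5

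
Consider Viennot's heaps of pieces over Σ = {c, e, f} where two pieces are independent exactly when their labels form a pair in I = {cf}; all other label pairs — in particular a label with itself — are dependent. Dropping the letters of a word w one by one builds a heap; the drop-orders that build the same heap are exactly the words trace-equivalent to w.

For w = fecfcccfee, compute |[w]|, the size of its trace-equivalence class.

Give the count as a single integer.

15

piece 0:f — minimal
piece 1:e rests on {0:f}
piece 2:c rests on {1:e}
piece 3:f rests on {1:e}
piece 4:c rests on {2:c}
piece 5:c rests on {4:c}
piece 6:c rests on {5:c}
piece 7:f rests on {3:f}
piece 8:e rests on {6:c, 7:f}
piece 9:e rests on {8:e}
minimal pieces: {0:f}
ways to finish when only these pieces remain (= sum over removing one remaining piece with nothing left below it):
  1 left: {9}→1
  2 left: {8,9}→1
  3 left: {6,8,9}→1  {7,8,9}→1
  4 left: {3,7,8,9}→1  {5,6,8,9}→1  {6,7,8,9}→2
  5 left: {3,6,7,8,9}→3  {4,5,6,8,9}→1  {5,6,7,8,9}→3
  6 left: {2,4,5,6,8,9}→1  {3,5,6,7,8,9}→6  {4,5,6,7,8,9}→4
  7 left: {2,4,5,6,7,8,9}→5  {3,4,5,6,7,8,9}→10
  8 left: {2,3,4,5,6,7,8,9}→15
  placing 0:f first → 15 extensions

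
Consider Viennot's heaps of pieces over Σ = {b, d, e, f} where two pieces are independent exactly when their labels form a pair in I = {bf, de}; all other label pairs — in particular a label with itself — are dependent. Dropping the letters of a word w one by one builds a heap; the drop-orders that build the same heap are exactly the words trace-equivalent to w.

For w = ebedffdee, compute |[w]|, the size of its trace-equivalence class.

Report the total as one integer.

6

0(e) covers ∅
1(b) covers 0:e
2(e) covers 1:b
3(d) covers 1:b
4(f) covers 2:e, 3:d
5(f) covers 4:f
6(d) covers 5:f
7(e) covers 5:f
8(e) covers 7:e
floor of heap: 0:e
completions by unplaced set U, small U first (add the entries for U minus each lowest piece of U):
  |U|=1: {6}:1  {8}:1
  |U|=2: {6,8}:2  {7,8}:1
  |U|=3: {6,7,8}:3
  |U|=4: {5,6,7,8}:3
  |U|=5: {4,5,6,7,8}:3
  |U|=6: {2,4,5,6,7,8}:3  {3,4,5,6,7,8}:3
  |U|=7: {2,3,4,5,6,7,8}:6
  start at 0(e): 6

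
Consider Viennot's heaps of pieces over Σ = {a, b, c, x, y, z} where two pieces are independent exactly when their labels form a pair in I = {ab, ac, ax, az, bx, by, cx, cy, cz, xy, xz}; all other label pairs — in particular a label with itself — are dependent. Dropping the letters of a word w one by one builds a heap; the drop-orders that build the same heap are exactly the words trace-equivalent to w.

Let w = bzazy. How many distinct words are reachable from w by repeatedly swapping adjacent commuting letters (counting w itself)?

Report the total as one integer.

4

0(b) covers ∅
1(z) covers 0:b
2(a) covers ∅
3(z) covers 1:z
4(y) covers 2:a, 3:z
floor of heap: 0:b, 2:a
completions by unplaced set U, small U first (add the entries for U minus each lowest piece of U):
  |U|=1: {4}:1
  |U|=2: {2,4}:1  {3,4}:1
  |U|=3: {1,3,4}:1  {2,3,4}:2
  start at 0(b): 3
  start at 2(a): 1
sum over floor = 4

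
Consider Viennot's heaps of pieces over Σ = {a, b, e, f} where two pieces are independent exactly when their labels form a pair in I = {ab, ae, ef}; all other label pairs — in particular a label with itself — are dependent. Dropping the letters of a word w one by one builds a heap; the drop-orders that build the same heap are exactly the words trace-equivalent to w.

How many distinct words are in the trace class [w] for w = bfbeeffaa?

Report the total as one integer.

15

#0=b has no predecessor
#1=f depends on [0:b]
#2=b depends on [1:f]
#3=e depends on [2:b]
#4=e depends on [3:e]
#5=f depends on [2:b]
#6=f depends on [5:f]
#7=a depends on [6:f]
#8=a depends on [7:a]
sources: [0:b]
N(rest) = Σ N(rest − s) over sources s of rest; N(one piece) = 1:
  size 1 → [4]=1  [8]=1
  size 2 → [3,4]=1  [4,8]=2  [7,8]=1
  size 3 → [3,4,8]=3  [4,7,8]=3  [6,7,8]=1
  size 4 → [3,4,7,8]=6  [4,6,7,8]=4  [5,6,7,8]=1
  size 5 → [3,4,6,7,8]=10  [4,5,6,7,8]=5
  size 6 → [3,4,5,6,7,8]=15
  size 7 → [2,3,4,5,6,7,8]=15
  first=0(b) contributes 15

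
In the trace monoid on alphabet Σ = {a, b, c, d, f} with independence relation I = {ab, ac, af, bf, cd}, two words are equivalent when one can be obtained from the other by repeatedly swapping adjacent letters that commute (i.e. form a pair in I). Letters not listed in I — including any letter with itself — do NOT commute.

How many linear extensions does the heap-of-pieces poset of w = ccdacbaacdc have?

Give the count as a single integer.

385

piece 0:c — minimal
piece 1:c rests on {0:c}
piece 2:d — minimal
piece 3:a rests on {2:d}
piece 4:c rests on {1:c}
piece 5:b rests on {2:d, 4:c}
piece 6:a rests on {3:a}
piece 7:a rests on {6:a}
piece 8:c rests on {5:b}
piece 9:d rests on {5:b, 7:a}
piece 10:c rests on {8:c}
minimal pieces: {0:c, 2:d}
ways to finish when only these pieces remain (= sum over removing one remaining piece with nothing left below it):
  1 left: {9}→1  {10}→1
  2 left: {7,9}→1  {8,10}→1  {9,10}→2
  3 left: {6,7,9}→1  {7,9,10}→3  {8,9,10}→3
  4 left: {3,6,7,9}→1  {5,8,9,10}→3  {6,7,9,10}→4  {7,8,9,10}→6
  5 left: {3,6,7,9,10}→5  {4,5,8,9,10}→3  {5,7,8,9,10}→9  {6,7,8,9,10}→10
  6 left: {1,4,5,8,9,10}→3  {3,6,7,8,9,10}→15  {4,5,7,8,9,10}→12  {5,6,7,8,9,10}→19
  7 left: {0,1,4,5,8,9,10}→3  {1,4,5,7,8,9,10}→15  {3,5,6,7,8,9,10}→34  {4,5,6,7,8,9,10}→31
  8 left: {0,1,4,5,7,8,9,10}→18  {1,4,5,6,7,8,9,10}→46  {2,3,5,6,7,8,9,10}→34  {3,4,5,6,7,8,9,10}→65
  9 left: {0,1,4,5,6,7,8,9,10}→64  {1,3,4,5,6,7,8,9,10}→111  {2,3,4,5,6,7,8,9,10}→99
  placing 0:c first → 210 extensions
  placing 2:d first → 175 extensions
total linear extensions = 385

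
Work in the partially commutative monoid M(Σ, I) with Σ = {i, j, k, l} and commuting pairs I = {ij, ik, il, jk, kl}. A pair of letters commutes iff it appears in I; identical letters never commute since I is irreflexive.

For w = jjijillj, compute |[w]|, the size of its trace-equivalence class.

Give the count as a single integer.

28

0(j) covers ∅
1(j) covers 0:j
2(i) covers ∅
3(j) covers 1:j
4(i) covers 2:i
5(l) covers 3:j
6(l) covers 5:l
7(j) covers 6:l
floor of heap: 0:j, 2:i
completions by unplaced set U, small U first (add the entries for U minus each lowest piece of U):
  |U|=1: {4}:1  {7}:1
  |U|=2: {2,4}:1  {4,7}:2  {6,7}:1
  |U|=3: {2,4,7}:3  {4,6,7}:3  {5,6,7}:1
  |U|=4: {2,4,6,7}:6  {3,5,6,7}:1  {4,5,6,7}:4
  |U|=5: {1,3,5,6,7}:1  {2,4,5,6,7}:10  {3,4,5,6,7}:5
  |U|=6: {0,1,3,5,6,7}:1  {1,3,4,5,6,7}:6  {2,3,4,5,6,7}:15
  start at 0(j): 21
  start at 2(i): 7
sum over floor = 28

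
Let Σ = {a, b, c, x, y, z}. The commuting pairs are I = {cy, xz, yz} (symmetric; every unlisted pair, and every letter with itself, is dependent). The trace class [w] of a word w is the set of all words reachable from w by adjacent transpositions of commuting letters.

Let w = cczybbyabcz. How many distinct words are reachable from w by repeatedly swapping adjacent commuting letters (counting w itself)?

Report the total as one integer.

0(c) covers ∅
1(c) covers 0:c
2(z) covers 1:c
3(y) covers ∅
4(b) covers 2:z, 3:y
5(b) covers 4:b
6(y) covers 5:b
7(a) covers 6:y
8(b) covers 7:a
9(c) covers 8:b
10(z) covers 9:c
floor of heap: 0:c, 3:y
completions by unplaced set U, small U first (add the entries for U minus each lowest piece of U):
  |U|=1: {10}:1
  |U|=2: {9,10}:1
  |U|=3: {8,9,10}:1
  |U|=4: {7,8,9,10}:1
  |U|=5: {6,7,8,9,10}:1
  |U|=6: {5,6,7,8,9,10}:1
  |U|=7: {4,5,6,7,8,9,10}:1
  |U|=8: {2,4,5,6,7,8,9,10}:1  {3,4,5,6,7,8,9,10}:1
  |U|=9: {1,2,4,5,6,7,8,9,10}:1  {2,3,4,5,6,7,8,9,10}:2
  start at 0(c): 3
  start at 3(y): 1
sum over floor = 4

4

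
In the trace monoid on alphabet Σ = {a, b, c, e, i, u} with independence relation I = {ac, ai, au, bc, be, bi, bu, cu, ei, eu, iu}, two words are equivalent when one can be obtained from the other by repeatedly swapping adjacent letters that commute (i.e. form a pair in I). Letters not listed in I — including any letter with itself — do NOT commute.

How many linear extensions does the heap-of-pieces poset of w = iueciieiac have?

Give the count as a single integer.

280

#0=i has no predecessor
#1=u has no predecessor
#2=e has no predecessor
#3=c depends on [0:i, 2:e]
#4=i depends on [3:c]
#5=i depends on [4:i]
#6=e depends on [3:c]
#7=i depends on [5:i]
#8=a depends on [6:e]
#9=c depends on [6:e, 7:i]
sources: [0:i, 1:u, 2:e]
N(rest) = Σ N(rest − s) over sources s of rest; N(one piece) = 1:
  size 1 → [1]=1  [8]=1  [9]=1
  size 2 → [1,8]=2  [1,9]=2  [7,9]=1  [8,9]=2
  size 3 → [1,7,9]=3  [1,8,9]=6  [5,7,9]=1  [6,8,9]=2  [7,8,9]=3
  size 4 → [1,5,7,9]=4  [1,6,8,9]=8  [1,7,8,9]=12  [4,5,7,9]=1  [5,7,8,9]=4  [6,7,8,9]=5
  size 5 → [1,4,5,7,9]=5  [1,5,7,8,9]=20  [1,6,7,8,9]=25  [4,5,7,8,9]=5  [5,6,7,8,9]=9
  size 6 → [1,4,5,7,8,9]=30  [1,5,6,7,8,9]=54  [4,5,6,7,8,9]=14
  size 7 → [1,4,5,6,7,8,9]=98  [3,4,5,6,7,8,9]=14
  size 8 → [0,3,4,5,6,7,8,9]=14  [1,3,4,5,6,7,8,9]=112  [2,3,4,5,6,7,8,9]=14
  first=0(i) contributes 126
  first=1(u) contributes 28
  first=2(e) contributes 126
|[w]| = 280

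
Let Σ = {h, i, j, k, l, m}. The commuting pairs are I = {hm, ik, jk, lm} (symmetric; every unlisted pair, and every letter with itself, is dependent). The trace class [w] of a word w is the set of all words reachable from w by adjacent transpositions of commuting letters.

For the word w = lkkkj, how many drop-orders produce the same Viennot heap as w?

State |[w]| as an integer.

4

#0=l has no predecessor
#1=k depends on [0:l]
#2=k depends on [1:k]
#3=k depends on [2:k]
#4=j depends on [0:l]
sources: [0:l]
N(rest) = Σ N(rest − s) over sources s of rest; N(one piece) = 1:
  size 1 → [3]=1  [4]=1
  size 2 → [2,3]=1  [3,4]=2
  size 3 → [1,2,3]=1  [2,3,4]=3
  first=0(l) contributes 4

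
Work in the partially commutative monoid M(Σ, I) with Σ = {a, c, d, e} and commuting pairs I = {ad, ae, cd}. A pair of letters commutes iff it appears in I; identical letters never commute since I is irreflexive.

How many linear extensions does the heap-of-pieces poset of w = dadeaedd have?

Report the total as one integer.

#0=d has no predecessor
#1=a has no predecessor
#2=d depends on [0:d]
#3=e depends on [2:d]
#4=a depends on [1:a]
#5=e depends on [3:e]
#6=d depends on [5:e]
#7=d depends on [6:d]
sources: [0:d, 1:a]
N(rest) = Σ N(rest − s) over sources s of rest; N(one piece) = 1:
  size 1 → [4]=1  [7]=1
  size 2 → [1,4]=1  [4,7]=2  [6,7]=1
  size 3 → [1,4,7]=3  [4,6,7]=3  [5,6,7]=1
  size 4 → [1,4,6,7]=6  [3,5,6,7]=1  [4,5,6,7]=4
  size 5 → [1,4,5,6,7]=10  [2,3,5,6,7]=1  [3,4,5,6,7]=5
  size 6 → [0,2,3,5,6,7]=1  [1,3,4,5,6,7]=15  [2,3,4,5,6,7]=6
  first=0(d) contributes 21
  first=1(a) contributes 7
|[w]| = 28

28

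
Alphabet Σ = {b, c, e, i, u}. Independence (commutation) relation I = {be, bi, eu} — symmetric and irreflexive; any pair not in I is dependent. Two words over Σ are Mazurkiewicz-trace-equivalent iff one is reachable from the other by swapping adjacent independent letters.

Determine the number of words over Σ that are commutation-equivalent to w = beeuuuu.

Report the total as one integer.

21

#0=b has no predecessor
#1=e has no predecessor
#2=e depends on [1:e]
#3=u depends on [0:b]
#4=u depends on [3:u]
#5=u depends on [4:u]
#6=u depends on [5:u]
sources: [0:b, 1:e]
N(rest) = Σ N(rest − s) over sources s of rest; N(one piece) = 1:
  size 1 → [2]=1  [6]=1
  size 2 → [1,2]=1  [2,6]=2  [5,6]=1
  size 3 → [1,2,6]=3  [2,5,6]=3  [4,5,6]=1
  size 4 → [1,2,5,6]=6  [2,4,5,6]=4  [3,4,5,6]=1
  size 5 → [0,3,4,5,6]=1  [1,2,4,5,6]=10  [2,3,4,5,6]=5
  first=0(b) contributes 15
  first=1(e) contributes 6
|[w]| = 21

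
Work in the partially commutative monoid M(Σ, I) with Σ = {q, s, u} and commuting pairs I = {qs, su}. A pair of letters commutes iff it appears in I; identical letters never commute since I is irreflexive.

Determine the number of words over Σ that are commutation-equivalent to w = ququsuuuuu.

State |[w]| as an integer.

10

#0=q has no predecessor
#1=u depends on [0:q]
#2=q depends on [1:u]
#3=u depends on [2:q]
#4=s has no predecessor
#5=u depends on [3:u]
#6=u depends on [5:u]
#7=u depends on [6:u]
#8=u depends on [7:u]
#9=u depends on [8:u]
sources: [0:q, 4:s]
N(rest) = Σ N(rest − s) over sources s of rest; N(one piece) = 1:
  size 1 → [4]=1  [9]=1
  size 2 → [4,9]=2  [8,9]=1
  size 3 → [4,8,9]=3  [7,8,9]=1
  size 4 → [4,7,8,9]=4  [6,7,8,9]=1
  size 5 → [4,6,7,8,9]=5  [5,6,7,8,9]=1
  size 6 → [3,5,6,7,8,9]=1  [4,5,6,7,8,9]=6
  size 7 → [2,3,5,6,7,8,9]=1  [3,4,5,6,7,8,9]=7
  size 8 → [1,2,3,5,6,7,8,9]=1  [2,3,4,5,6,7,8,9]=8
  first=0(q) contributes 9
  first=4(s) contributes 1
|[w]| = 10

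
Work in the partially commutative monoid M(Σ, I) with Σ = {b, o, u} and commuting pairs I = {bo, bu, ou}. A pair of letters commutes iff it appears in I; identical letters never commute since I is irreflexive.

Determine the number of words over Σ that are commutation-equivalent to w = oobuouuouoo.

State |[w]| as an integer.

piece 0:o — minimal
piece 1:o rests on {0:o}
piece 2:b — minimal
piece 3:u — minimal
piece 4:o rests on {1:o}
piece 5:u rests on {3:u}
piece 6:u rests on {5:u}
piece 7:o rests on {4:o}
piece 8:u rests on {6:u}
piece 9:o rests on {7:o}
piece 10:o rests on {9:o}
minimal pieces: {0:o, 2:b, 3:u}
ways to finish when only these pieces remain (= sum over removing one remaining piece with nothing left below it):
  1 left: {2}→1  {8}→1  {10}→1
  2 left: {2,8}→2  {2,10}→2  {6,8}→1  {8,10}→2  {9,10}→1
  3 left: {2,6,8}→3  {2,8,10}→6  {2,9,10}→3  {5,6,8}→1  {6,8,10}→3  {7,9,10}→1  {8,9,10}→3
  4 left: {2,5,6,8}→4  {2,6,8,10}→12  {2,7,9,10}→4  {2,8,9,10}→12  {3,5,6,8}→1  {4,7,9,10}→1  {5,6,8,10}→4  {6,8,9,10}→6  {7,8,9,10}→4
  5 left: {1,4,7,9,10}→1  {2,3,5,6,8}→5  {2,4,7,9,10}→5  {2,5,6,8,10}→20  {2,6,8,9,10}→30  {2,7,8,9,10}→20  {3,5,6,8,10}→5  {4,7,8,9,10}→5  {5,6,8,9,10}→10  {6,7,8,9,10}→10
  6 left: {0,1,4,7,9,10}→1  {1,2,4,7,9,10}→6  {1,4,7,8,9,10}→6  {2,3,5,6,8,10}→30  {2,4,7,8,9,10}→30  {2,5,6,8,9,10}→60  {2,6,7,8,9,10}→60  {3,5,6,8,9,10}→15  {4,6,7,8,9,10}→15  {5,6,7,8,9,10}→20
  7 left: {0,1,2,4,7,9,10}→7  {0,1,4,7,8,9,10}→7  {1,2,4,7,8,9,10}→42  {1,4,6,7,8,9,10}→21  {2,3,5,6,8,9,10}→105  {2,4,6,7,8,9,10}→105  {2,5,6,7,8,9,10}→140  {3,5,6,7,8,9,10}→35  {4,5,6,7,8,9,10}→35
  8 left: {0,1,2,4,7,8,9,10}→56  {0,1,4,6,7,8,9,10}→28  {1,2,4,6,7,8,9,10}→168  {1,4,5,6,7,8,9,10}→56  {2,3,5,6,7,8,9,10}→280  {2,4,5,6,7,8,9,10}→280  {3,4,5,6,7,8,9,10}→70
  9 left: {0,1,2,4,6,7,8,9,10}→252  {0,1,4,5,6,7,8,9,10}→84  {1,2,4,5,6,7,8,9,10}→504  {1,3,4,5,6,7,8,9,10}→126  {2,3,4,5,6,7,8,9,10}→630
  placing 0:o first → 1260 extensions
  placing 2:b first → 210 extensions
  placing 3:u first → 840 extensions
total linear extensions = 2310

2310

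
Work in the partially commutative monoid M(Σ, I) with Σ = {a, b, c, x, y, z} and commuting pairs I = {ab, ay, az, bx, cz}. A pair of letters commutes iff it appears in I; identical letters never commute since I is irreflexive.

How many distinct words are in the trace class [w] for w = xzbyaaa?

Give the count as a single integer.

piece 0:x — minimal
piece 1:z rests on {0:x}
piece 2:b rests on {1:z}
piece 3:y rests on {2:b}
piece 4:a rests on {0:x}
piece 5:a rests on {4:a}
piece 6:a rests on {5:a}
minimal pieces: {0:x}
ways to finish when only these pieces remain (= sum over removing one remaining piece with nothing left below it):
  1 left: {3}→1  {6}→1
  2 left: {2,3}→1  {3,6}→2  {5,6}→1
  3 left: {1,2,3}→1  {2,3,6}→3  {3,5,6}→3  {4,5,6}→1
  4 left: {1,2,3,6}→4  {2,3,5,6}→6  {3,4,5,6}→4
  5 left: {1,2,3,5,6}→10  {2,3,4,5,6}→10
  placing 0:x first → 20 extensions

20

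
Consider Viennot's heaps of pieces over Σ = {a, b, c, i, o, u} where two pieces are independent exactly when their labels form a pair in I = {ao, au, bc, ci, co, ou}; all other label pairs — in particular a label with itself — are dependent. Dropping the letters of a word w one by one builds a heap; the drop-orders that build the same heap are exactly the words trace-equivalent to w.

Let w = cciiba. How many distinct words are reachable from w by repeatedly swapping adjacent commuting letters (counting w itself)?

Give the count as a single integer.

10

#0=c has no predecessor
#1=c depends on [0:c]
#2=i has no predecessor
#3=i depends on [2:i]
#4=b depends on [3:i]
#5=a depends on [1:c, 4:b]
sources: [0:c, 2:i]
N(rest) = Σ N(rest − s) over sources s of rest; N(one piece) = 1:
  size 1 → [5]=1
  size 2 → [1,5]=1  [4,5]=1
  size 3 → [0,1,5]=1  [1,4,5]=2  [3,4,5]=1
  size 4 → [0,1,4,5]=3  [1,3,4,5]=3  [2,3,4,5]=1
  first=0(c) contributes 4
  first=2(i) contributes 6
|[w]| = 10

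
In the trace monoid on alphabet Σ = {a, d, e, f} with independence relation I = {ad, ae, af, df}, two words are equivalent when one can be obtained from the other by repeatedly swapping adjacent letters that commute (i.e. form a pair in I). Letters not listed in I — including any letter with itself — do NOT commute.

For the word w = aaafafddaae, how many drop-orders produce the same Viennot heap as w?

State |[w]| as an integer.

2772

piece 0:a — minimal
piece 1:a rests on {0:a}
piece 2:a rests on {1:a}
piece 3:f — minimal
piece 4:a rests on {2:a}
piece 5:f rests on {3:f}
piece 6:d — minimal
piece 7:d rests on {6:d}
piece 8:a rests on {4:a}
piece 9:a rests on {8:a}
piece 10:e rests on {5:f, 7:d}
minimal pieces: {0:a, 3:f, 6:d}
ways to finish when only these pieces remain (= sum over removing one remaining piece with nothing left below it):
  1 left: {9}→1  {10}→1
  2 left: {5,10}→1  {7,10}→1  {8,9}→1  {9,10}→2
  3 left: {3,5,10}→1  {4,8,9}→1  {5,7,10}→2  {5,9,10}→3  {6,7,10}→1  {7,9,10}→3  {8,9,10}→3
  4 left: {2,4,8,9}→1  {3,5,7,10}→3  {3,5,9,10}→4  {4,8,9,10}→4  {5,6,7,10}→3  {5,7,9,10}→8  {5,8,9,10}→6  {6,7,9,10}→4  {7,8,9,10}→6
  5 left: {1,2,4,8,9}→1  {2,4,8,9,10}→5  {3,5,6,7,10}→6  {3,5,7,9,10}→15  {3,5,8,9,10}→10  {4,5,8,9,10}→10  {4,7,8,9,10}→10  {5,6,7,9,10}→15  {5,7,8,9,10}→20  {6,7,8,9,10}→10
  6 left: {0,1,2,4,8,9}→1  {1,2,4,8,9,10}→6  {2,4,5,8,9,10}→15  {2,4,7,8,9,10}→15  {3,4,5,8,9,10}→20  {3,5,6,7,9,10}→36  {3,5,7,8,9,10}→45  {4,5,7,8,9,10}→40  {4,6,7,8,9,10}→20  {5,6,7,8,9,10}→45
  7 left: {0,1,2,4,8,9,10}→7  {1,2,4,5,8,9,10}→21  {1,2,4,7,8,9,10}→21  {2,3,4,5,8,9,10}→35  {2,4,5,7,8,9,10}→70  {2,4,6,7,8,9,10}→35  {3,4,5,7,8,9,10}→105  {3,5,6,7,8,9,10}→126  {4,5,6,7,8,9,10}→105
  8 left: {0,1,2,4,5,8,9,10}→28  {0,1,2,4,7,8,9,10}→28  {1,2,3,4,5,8,9,10}→56  {1,2,4,5,7,8,9,10}→112  {1,2,4,6,7,8,9,10}→56  {2,3,4,5,7,8,9,10}→210  {2,4,5,6,7,8,9,10}→210  {3,4,5,6,7,8,9,10}→336
  9 left: {0,1,2,3,4,5,8,9,10}→84  {0,1,2,4,5,7,8,9,10}→168  {0,1,2,4,6,7,8,9,10}→84  {1,2,3,4,5,7,8,9,10}→378  {1,2,4,5,6,7,8,9,10}→378  {2,3,4,5,6,7,8,9,10}→756
  placing 0:a first → 1512 extensions
  placing 3:f first → 630 extensions
  placing 6:d first → 630 extensions
total linear extensions = 2772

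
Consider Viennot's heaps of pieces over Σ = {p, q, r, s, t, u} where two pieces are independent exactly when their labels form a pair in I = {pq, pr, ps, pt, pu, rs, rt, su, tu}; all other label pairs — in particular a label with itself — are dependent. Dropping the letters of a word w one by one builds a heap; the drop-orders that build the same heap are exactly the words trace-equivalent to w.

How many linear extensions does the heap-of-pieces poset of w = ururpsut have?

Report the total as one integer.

piece 0:u — minimal
piece 1:r rests on {0:u}
piece 2:u rests on {1:r}
piece 3:r rests on {2:u}
piece 4:p — minimal
piece 5:s — minimal
piece 6:u rests on {3:r}
piece 7:t rests on {5:s}
minimal pieces: {0:u, 4:p, 5:s}
ways to finish when only these pieces remain (= sum over removing one remaining piece with nothing left below it):
  1 left: {4}→1  {6}→1  {7}→1
  2 left: {3,6}→1  {4,6}→2  {4,7}→2  {5,7}→1  {6,7}→2
  3 left: {2,3,6}→1  {3,4,6}→3  {3,6,7}→3  {4,5,7}→3  {4,6,7}→6  {5,6,7}→3
  4 left: {1,2,3,6}→1  {2,3,4,6}→4  {2,3,6,7}→4  {3,4,6,7}→12  {3,5,6,7}→6  {4,5,6,7}→12
  5 left: {0,1,2,3,6}→1  {1,2,3,4,6}→5  {1,2,3,6,7}→5  {2,3,4,6,7}→20  {2,3,5,6,7}→10  {3,4,5,6,7}→30
  6 left: {0,1,2,3,4,6}→6  {0,1,2,3,6,7}→6  {1,2,3,4,6,7}→30  {1,2,3,5,6,7}→15  {2,3,4,5,6,7}→60
  placing 0:u first → 105 extensions
  placing 4:p first → 21 extensions
  placing 5:s first → 42 extensions
total linear extensions = 168

168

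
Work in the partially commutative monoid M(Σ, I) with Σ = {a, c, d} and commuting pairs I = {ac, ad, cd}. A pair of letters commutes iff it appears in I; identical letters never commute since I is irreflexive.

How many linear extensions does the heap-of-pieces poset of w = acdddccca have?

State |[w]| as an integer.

1260

piece 0:a — minimal
piece 1:c — minimal
piece 2:d — minimal
piece 3:d rests on {2:d}
piece 4:d rests on {3:d}
piece 5:c rests on {1:c}
piece 6:c rests on {5:c}
piece 7:c rests on {6:c}
piece 8:a rests on {0:a}
minimal pieces: {0:a, 1:c, 2:d}
ways to finish when only these pieces remain (= sum over removing one remaining piece with nothing left below it):
  1 left: {4}→1  {7}→1  {8}→1
  2 left: {0,8}→1  {3,4}→1  {4,7}→2  {4,8}→2  {6,7}→1  {7,8}→2
  3 left: {0,4,8}→3  {0,7,8}→3  {2,3,4}→1  {3,4,7}→3  {3,4,8}→3  {4,6,7}→3  {4,7,8}→6  {5,6,7}→1  {6,7,8}→3
  4 left: {0,3,4,8}→6  {0,4,7,8}→12  {0,6,7,8}→6  {1,5,6,7}→1  {2,3,4,7}→4  {2,3,4,8}→4  {3,4,6,7}→6  {3,4,7,8}→12  {4,5,6,7}→4  {4,6,7,8}→12  {5,6,7,8}→4
  5 left: {0,2,3,4,8}→10  {0,3,4,7,8}→30  {0,4,6,7,8}→30  {0,5,6,7,8}→10  {1,4,5,6,7}→5  {1,5,6,7,8}→5  {2,3,4,6,7}→10  {2,3,4,7,8}→20  {3,4,5,6,7}→10  {3,4,6,7,8}→30  {4,5,6,7,8}→20
  6 left: {0,1,5,6,7,8}→15  {0,2,3,4,7,8}→60  {0,3,4,6,7,8}→90  {0,4,5,6,7,8}→60  {1,3,4,5,6,7}→15  {1,4,5,6,7,8}→30  {2,3,4,5,6,7}→20  {2,3,4,6,7,8}→60  {3,4,5,6,7,8}→60
  7 left: {0,1,4,5,6,7,8}→105  {0,2,3,4,6,7,8}→210  {0,3,4,5,6,7,8}→210  {1,2,3,4,5,6,7}→35  {1,3,4,5,6,7,8}→105  {2,3,4,5,6,7,8}→140
  placing 0:a first → 280 extensions
  placing 1:c first → 560 extensions
  placing 2:d first → 420 extensions
total linear extensions = 1260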